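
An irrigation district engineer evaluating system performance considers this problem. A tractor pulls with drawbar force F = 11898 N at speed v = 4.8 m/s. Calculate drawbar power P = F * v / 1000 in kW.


P = F * v / 1000
  = 11898 * 4.8 / 1000
  = 57110.40 / 1000
  = 57.11 kW


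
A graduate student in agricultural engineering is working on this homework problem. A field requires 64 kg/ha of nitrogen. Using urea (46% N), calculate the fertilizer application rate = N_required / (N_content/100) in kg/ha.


Rate = N_required / (N_content / 100)
     = 64 / (46 / 100)
     = 64 / 0.46
     = 139.13 kg/ha


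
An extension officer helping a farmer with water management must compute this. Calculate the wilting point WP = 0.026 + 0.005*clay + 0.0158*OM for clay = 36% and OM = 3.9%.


WP = 0.026 + 0.005*36 + 0.0158*3.9
   = 0.026 + 0.1800 + 0.0616
   = 0.2676


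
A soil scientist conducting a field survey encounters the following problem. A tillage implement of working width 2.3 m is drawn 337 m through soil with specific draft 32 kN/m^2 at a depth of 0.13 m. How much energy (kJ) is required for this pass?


E = k * d * w * L
  = 32 * 0.13 * 2.3 * 337
  = 3224.42 kJ


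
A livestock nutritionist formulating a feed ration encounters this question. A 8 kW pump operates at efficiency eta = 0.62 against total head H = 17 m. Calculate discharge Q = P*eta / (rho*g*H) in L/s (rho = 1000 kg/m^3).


Q = (P * 1000 * eta) / (rho * g * H)
  = (8 * 1000 * 0.62) / (1000 * 9.81 * 17)
  = 4960 / 166770
  = 0.02974 m^3/s = 29.74 L/s


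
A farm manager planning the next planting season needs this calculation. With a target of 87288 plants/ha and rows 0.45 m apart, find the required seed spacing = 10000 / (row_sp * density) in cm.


spacing = 10000 / (row_sp * density)
        = 10000 / (0.45 * 87288)
        = 10000 / 39279.60
        = 0.25459 m = 25.46 cm


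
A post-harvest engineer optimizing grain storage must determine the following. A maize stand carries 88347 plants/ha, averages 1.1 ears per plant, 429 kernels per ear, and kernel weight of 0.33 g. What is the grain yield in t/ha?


Y = density * ears * kernels * kw
  = 88347 * 1.1 * 429 * 0.33 g/ha
  = 13758013.27 g/ha
  = 13758.01 kg/ha = 13.76 t/ha


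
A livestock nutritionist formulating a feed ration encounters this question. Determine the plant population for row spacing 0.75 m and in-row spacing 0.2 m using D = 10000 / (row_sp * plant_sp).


D = 10000 / (row_sp * plant_sp)
  = 10000 / (0.75 * 0.2)
  = 10000 / 0.1500
  = 66666.67 plants/ha


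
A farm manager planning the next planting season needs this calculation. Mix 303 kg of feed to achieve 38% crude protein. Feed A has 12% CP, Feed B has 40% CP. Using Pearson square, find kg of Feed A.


parts_A = CP_b - target = 40 - 38 = 2
parts_B = target - CP_a = 38 - 12 = 26
total_parts = 2 + 26 = 28
Feed A = 303 * 2 / 28 = 21.64 kg
Feed B = 303 * 26 / 28 = 281.36 kg

21.64 kg


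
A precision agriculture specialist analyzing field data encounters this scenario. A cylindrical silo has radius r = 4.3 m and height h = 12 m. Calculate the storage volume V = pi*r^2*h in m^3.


V = pi * r^2 * h
  = pi * 4.3^2 * 12
  = pi * 18.49 * 12
  = 697.06 m^3


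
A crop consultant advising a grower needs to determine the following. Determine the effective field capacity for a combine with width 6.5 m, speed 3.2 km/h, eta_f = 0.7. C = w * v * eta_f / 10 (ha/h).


C = w * v * eta_f / 10
  = 6.5 * 3.2 * 0.7 / 10
  = 14.56 / 10
  = 1.46 ha/h


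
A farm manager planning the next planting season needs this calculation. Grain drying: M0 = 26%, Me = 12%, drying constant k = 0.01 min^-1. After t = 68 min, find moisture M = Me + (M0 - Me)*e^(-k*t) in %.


M = Me + (M0 - Me) * e^(-k*t)
  = 12 + (26 - 12) * e^(-0.01*68)
  = 12 + 14 * e^(-0.680)
  = 12 + 14 * 0.50662
  = 12 + 7.0926
  = 19.09%


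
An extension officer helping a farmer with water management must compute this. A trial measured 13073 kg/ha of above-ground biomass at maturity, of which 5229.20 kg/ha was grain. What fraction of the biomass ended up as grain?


HI = grain_yield / biomass
   = 5229.20 / 13073
   = 0.40


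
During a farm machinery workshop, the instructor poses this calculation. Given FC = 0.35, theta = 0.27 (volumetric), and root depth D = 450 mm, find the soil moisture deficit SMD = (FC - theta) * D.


SMD = (FC - theta) * D
    = (0.35 - 0.27) * 450
    = 0.080 * 450
    = 36 mm


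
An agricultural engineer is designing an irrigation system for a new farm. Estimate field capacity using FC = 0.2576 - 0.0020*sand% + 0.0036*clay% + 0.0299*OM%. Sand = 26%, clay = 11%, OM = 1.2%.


FC = 0.2576 - 0.0020*26 + 0.0036*11 + 0.0299*1.2
   = 0.2576 - 0.0520 + 0.0396 + 0.0359
   = 0.2811


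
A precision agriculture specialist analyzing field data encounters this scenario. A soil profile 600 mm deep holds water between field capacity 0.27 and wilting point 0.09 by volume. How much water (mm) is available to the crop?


AW = (FC - WP) * D
   = (0.27 - 0.09) * 600
   = 0.18 * 600
   = 108 mm


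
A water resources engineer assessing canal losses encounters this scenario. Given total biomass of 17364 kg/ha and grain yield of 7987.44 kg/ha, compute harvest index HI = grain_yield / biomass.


HI = grain_yield / biomass
   = 7987.44 / 17364
   = 0.46


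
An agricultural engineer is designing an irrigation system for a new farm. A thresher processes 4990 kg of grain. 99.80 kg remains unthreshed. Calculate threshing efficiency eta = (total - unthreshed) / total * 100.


eta = (total - unthreshed) / total * 100
    = (4990 - 99.80) / 4990 * 100
    = 4890.20 / 4990 * 100
    = 98%


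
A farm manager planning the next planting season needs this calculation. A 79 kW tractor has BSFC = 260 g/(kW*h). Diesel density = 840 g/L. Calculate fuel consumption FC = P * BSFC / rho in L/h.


FC = P * BSFC / rho_fuel
   = 79 * 260 / 840
   = 20540 / 840
   = 24.45 L/h


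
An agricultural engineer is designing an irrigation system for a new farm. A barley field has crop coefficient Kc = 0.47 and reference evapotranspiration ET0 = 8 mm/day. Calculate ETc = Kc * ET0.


ETc = Kc * ET0
    = 0.47 * 8
    = 3.76 mm/day


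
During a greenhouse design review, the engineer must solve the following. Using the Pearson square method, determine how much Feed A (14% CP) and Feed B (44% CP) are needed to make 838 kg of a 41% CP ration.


parts_A = CP_b - target = 44 - 41 = 3
parts_B = target - CP_a = 41 - 14 = 27
total_parts = 3 + 27 = 30
Feed A = 838 * 3 / 30 = 83.80 kg
Feed B = 838 * 27 / 30 = 754.20 kg

83.80 kg


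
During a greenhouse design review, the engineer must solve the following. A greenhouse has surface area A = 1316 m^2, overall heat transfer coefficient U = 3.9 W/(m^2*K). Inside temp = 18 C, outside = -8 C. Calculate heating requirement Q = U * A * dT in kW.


dT = 18 - (-8) = 26 K
Q = U * A * dT
  = 3.9 * 1316 * 26
  = 133442.40 W = 133.44 kW


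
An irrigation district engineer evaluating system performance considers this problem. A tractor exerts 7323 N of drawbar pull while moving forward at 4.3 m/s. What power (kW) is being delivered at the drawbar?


P = F * v / 1000
  = 7323 * 4.3 / 1000
  = 31488.90 / 1000
  = 31.49 kW


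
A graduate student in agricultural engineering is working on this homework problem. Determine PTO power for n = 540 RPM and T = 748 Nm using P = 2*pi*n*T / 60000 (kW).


P = 2*pi*n*T / 60000
  = 2*pi * 540 * 748 / 60000
  = 2537904.21 / 60000
  = 42.30 kW


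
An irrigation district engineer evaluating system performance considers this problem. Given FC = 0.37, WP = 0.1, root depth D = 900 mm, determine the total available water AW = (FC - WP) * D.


AW = (FC - WP) * D
   = (0.37 - 0.1) * 900
   = 0.27 * 900
   = 243 mm


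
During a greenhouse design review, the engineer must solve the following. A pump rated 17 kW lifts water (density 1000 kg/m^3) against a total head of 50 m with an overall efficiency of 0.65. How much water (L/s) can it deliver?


Q = (P * 1000 * eta) / (rho * g * H)
  = (17 * 1000 * 0.65) / (1000 * 9.81 * 50)
  = 11050 / 490500
  = 0.02253 m^3/s = 22.53 L/s


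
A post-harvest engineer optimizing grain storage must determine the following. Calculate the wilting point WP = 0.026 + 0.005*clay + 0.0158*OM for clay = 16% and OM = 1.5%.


WP = 0.026 + 0.005*16 + 0.0158*1.5
   = 0.026 + 0.0800 + 0.0237
   = 0.1297


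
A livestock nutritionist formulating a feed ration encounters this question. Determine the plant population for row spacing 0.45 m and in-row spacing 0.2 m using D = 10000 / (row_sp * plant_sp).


D = 10000 / (row_sp * plant_sp)
  = 10000 / (0.45 * 0.2)
  = 10000 / 0.0900
  = 111111.11 plants/ha


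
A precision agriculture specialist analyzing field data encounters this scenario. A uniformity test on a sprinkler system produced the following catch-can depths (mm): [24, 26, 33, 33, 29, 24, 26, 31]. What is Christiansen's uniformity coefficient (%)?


xbar = 226 / 8 = 28.250
sum|xi - xbar| = 26
CU = 100 * (1 - 26 / (8 * 28.250))
   = 100 * (1 - 0.1150)
   = 88.50%


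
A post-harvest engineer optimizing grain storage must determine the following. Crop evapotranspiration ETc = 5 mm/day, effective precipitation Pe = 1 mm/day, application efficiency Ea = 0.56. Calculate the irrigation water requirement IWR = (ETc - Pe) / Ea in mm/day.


IWR = (ETc - Pe) / Ea
    = (5 - 1) / 0.56
    = 4 / 0.56
    = 7.14 mm/day


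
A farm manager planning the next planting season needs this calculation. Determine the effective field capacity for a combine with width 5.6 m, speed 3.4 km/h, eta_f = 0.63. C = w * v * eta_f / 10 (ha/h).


C = w * v * eta_f / 10
  = 5.6 * 3.4 * 0.63 / 10
  = 12.00 / 10
  = 1.20 ha/h


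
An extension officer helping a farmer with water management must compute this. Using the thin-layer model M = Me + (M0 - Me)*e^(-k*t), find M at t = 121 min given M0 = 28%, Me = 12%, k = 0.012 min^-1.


M = Me + (M0 - Me) * e^(-k*t)
  = 12 + (28 - 12) * e^(-0.012*121)
  = 12 + 16 * e^(-1.452)
  = 12 + 16 * 0.23410
  = 12 + 3.7456
  = 15.75%


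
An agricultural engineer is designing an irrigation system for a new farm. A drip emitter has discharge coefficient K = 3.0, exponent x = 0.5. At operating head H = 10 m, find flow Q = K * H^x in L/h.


Q = K * H^x
  = 3.0 * 10^0.5
  = 3.0 * 3.1623
  = 9.49 L/h


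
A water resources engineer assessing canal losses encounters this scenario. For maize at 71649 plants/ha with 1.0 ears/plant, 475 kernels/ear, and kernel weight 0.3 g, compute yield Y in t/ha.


Y = density * ears * kernels * kw
  = 71649 * 1.0 * 475 * 0.3 g/ha
  = 10209982.50 g/ha
  = 10209.98 kg/ha = 10.21 t/ha


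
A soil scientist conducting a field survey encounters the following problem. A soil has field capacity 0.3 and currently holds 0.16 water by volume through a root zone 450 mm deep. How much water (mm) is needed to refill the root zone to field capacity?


SMD = (FC - theta) * D
    = (0.3 - 0.16) * 450
    = 0.140 * 450
    = 63 mm


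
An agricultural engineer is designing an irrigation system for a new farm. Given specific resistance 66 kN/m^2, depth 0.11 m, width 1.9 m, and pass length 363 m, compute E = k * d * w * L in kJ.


E = k * d * w * L
  = 66 * 0.11 * 1.9 * 363
  = 5007.22 kJ


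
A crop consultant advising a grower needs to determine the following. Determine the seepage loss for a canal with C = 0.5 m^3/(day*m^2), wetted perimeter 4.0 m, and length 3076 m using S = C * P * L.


S = C * P * L
  = 0.5 * 4.0 * 3076
  = 6152 m^3/day


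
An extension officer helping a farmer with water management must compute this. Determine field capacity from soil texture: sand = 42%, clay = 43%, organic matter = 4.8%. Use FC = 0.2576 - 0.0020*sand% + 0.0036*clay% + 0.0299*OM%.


FC = 0.2576 - 0.0020*42 + 0.0036*43 + 0.0299*4.8
   = 0.2576 - 0.0840 + 0.1548 + 0.1435
   = 0.4719


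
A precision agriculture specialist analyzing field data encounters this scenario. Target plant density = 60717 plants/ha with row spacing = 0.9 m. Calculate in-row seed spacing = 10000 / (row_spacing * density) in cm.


spacing = 10000 / (row_sp * density)
        = 10000 / (0.9 * 60717)
        = 10000 / 54645.30
        = 0.18300 m = 18.30 cm


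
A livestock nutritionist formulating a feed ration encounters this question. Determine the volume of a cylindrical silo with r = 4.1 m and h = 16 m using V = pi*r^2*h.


V = pi * r^2 * h
  = pi * 4.1^2 * 16
  = pi * 16.81 * 16
  = 844.96 m^3


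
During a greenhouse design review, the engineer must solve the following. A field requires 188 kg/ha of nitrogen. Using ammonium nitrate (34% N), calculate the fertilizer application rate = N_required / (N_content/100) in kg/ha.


Rate = N_required / (N_content / 100)
     = 188 / (34 / 100)
     = 188 / 0.34
     = 552.94 kg/ha


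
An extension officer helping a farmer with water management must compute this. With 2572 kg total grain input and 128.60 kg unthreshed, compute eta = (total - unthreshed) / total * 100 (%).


eta = (total - unthreshed) / total * 100
    = (2572 - 128.60) / 2572 * 100
    = 2443.40 / 2572 * 100
    = 95%


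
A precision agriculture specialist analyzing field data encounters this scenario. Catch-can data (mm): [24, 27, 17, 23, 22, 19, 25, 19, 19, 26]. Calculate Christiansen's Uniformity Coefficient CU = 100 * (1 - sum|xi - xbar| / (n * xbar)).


xbar = 221 / 10 = 22.100
sum|xi - xbar| = 29
CU = 100 * (1 - 29 / (10 * 22.100))
   = 100 * (1 - 0.1312)
   = 86.88%


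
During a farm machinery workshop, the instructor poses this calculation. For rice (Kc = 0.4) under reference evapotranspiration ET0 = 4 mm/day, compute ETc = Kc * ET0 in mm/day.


ETc = Kc * ET0
    = 0.4 * 4
    = 1.60 mm/day


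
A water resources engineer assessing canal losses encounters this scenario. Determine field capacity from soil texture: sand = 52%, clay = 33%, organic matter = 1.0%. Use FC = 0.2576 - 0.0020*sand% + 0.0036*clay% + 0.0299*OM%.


FC = 0.2576 - 0.0020*52 + 0.0036*33 + 0.0299*1.0
   = 0.2576 - 0.1040 + 0.1188 + 0.0299
   = 0.3023


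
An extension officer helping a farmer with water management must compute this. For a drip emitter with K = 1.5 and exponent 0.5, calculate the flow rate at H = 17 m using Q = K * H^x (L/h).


Q = K * H^x
  = 1.5 * 17^0.5
  = 1.5 * 4.1231
  = 6.18 L/h


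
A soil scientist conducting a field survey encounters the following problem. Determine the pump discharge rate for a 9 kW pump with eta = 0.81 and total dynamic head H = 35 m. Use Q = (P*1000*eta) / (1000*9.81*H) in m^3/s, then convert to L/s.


Q = (P * 1000 * eta) / (rho * g * H)
  = (9 * 1000 * 0.81) / (1000 * 9.81 * 35)
  = 7290 / 343350
  = 0.02123 m^3/s = 21.23 L/s


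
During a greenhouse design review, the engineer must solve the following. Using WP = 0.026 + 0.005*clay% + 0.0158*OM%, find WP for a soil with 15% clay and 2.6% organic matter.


WP = 0.026 + 0.005*15 + 0.0158*2.6
   = 0.026 + 0.0750 + 0.0411
   = 0.1421


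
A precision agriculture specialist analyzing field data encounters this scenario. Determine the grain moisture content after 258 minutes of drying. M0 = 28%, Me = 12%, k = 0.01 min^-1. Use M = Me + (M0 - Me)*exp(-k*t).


M = Me + (M0 - Me) * e^(-k*t)
  = 12 + (28 - 12) * e^(-0.01*258)
  = 12 + 16 * e^(-2.580)
  = 12 + 16 * 0.07577
  = 12 + 1.2124
  = 13.21%


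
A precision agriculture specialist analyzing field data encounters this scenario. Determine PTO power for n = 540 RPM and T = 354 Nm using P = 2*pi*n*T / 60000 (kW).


P = 2*pi*n*T / 60000
  = 2*pi * 540 * 354 / 60000
  = 1201093.70 / 60000
  = 20.02 kW


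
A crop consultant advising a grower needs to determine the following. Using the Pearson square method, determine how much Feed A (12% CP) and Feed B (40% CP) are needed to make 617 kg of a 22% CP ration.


parts_A = CP_b - target = 40 - 22 = 18
parts_B = target - CP_a = 22 - 12 = 10
total_parts = 18 + 10 = 28
Feed A = 617 * 18 / 28 = 396.64 kg
Feed B = 617 * 10 / 28 = 220.36 kg

396.64 kg


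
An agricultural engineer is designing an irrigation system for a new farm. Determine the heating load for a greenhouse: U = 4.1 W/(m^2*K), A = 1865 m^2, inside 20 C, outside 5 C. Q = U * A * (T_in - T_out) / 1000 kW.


dT = 20 - (5) = 15 K
Q = U * A * dT
  = 4.1 * 1865 * 15
  = 114697.50 W = 114.70 kW


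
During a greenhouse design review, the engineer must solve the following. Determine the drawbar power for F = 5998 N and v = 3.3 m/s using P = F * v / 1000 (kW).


P = F * v / 1000
  = 5998 * 3.3 / 1000
  = 19793.40 / 1000
  = 19.79 kW


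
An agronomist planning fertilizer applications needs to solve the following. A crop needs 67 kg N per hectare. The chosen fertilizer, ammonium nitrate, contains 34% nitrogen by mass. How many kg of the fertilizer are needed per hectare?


Rate = N_required / (N_content / 100)
     = 67 / (34 / 100)
     = 67 / 0.34
     = 197.06 kg/ha


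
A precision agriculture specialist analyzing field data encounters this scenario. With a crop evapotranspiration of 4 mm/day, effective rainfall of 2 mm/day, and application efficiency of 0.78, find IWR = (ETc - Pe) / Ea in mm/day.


IWR = (ETc - Pe) / Ea
    = (4 - 2) / 0.78
    = 2 / 0.78
    = 2.56 mm/day


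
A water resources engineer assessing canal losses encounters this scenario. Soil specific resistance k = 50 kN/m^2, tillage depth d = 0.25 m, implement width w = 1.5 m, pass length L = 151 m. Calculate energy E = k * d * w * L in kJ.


E = k * d * w * L
  = 50 * 0.25 * 1.5 * 151
  = 2831.25 kJ


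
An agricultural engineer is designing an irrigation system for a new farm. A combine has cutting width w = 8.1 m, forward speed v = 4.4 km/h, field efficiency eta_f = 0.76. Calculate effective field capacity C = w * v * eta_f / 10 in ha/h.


C = w * v * eta_f / 10
  = 8.1 * 4.4 * 0.76 / 10
  = 27.09 / 10
  = 2.71 ha/h


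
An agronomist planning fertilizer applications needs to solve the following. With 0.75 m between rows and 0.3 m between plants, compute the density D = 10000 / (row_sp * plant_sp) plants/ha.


D = 10000 / (row_sp * plant_sp)
  = 10000 / (0.75 * 0.3)
  = 10000 / 0.2250
  = 44444.44 plants/ha


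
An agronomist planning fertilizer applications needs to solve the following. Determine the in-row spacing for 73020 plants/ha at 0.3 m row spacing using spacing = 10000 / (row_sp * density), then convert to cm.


spacing = 10000 / (row_sp * density)
        = 10000 / (0.3 * 73020)
        = 10000 / 21906
        = 0.45650 m = 45.65 cm


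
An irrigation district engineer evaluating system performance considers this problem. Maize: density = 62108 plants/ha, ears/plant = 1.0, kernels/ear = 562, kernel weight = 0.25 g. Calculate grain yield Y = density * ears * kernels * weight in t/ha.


Y = density * ears * kernels * kw
  = 62108 * 1.0 * 562 * 0.25 g/ha
  = 8726174 g/ha
  = 8726.17 kg/ha = 8.73 t/ha


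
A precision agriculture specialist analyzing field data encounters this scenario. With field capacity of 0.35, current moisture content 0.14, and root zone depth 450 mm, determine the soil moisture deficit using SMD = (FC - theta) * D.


SMD = (FC - theta) * D
    = (0.35 - 0.14) * 450
    = 0.210 * 450
    = 94.50 mm


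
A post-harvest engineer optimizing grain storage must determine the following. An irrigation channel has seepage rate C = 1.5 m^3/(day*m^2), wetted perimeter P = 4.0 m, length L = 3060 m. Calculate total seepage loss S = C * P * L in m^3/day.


S = C * P * L
  = 1.5 * 4.0 * 3060
  = 18360 m^3/day


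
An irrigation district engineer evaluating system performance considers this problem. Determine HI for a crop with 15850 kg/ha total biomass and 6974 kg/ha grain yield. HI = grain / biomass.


HI = grain_yield / biomass
   = 6974 / 15850
   = 0.44


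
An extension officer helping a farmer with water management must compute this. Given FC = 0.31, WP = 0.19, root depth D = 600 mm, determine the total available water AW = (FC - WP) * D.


AW = (FC - WP) * D
   = (0.31 - 0.19) * 600
   = 0.12 * 600
   = 72 mm


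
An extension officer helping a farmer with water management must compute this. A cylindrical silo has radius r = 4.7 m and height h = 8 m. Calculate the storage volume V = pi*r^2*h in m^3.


V = pi * r^2 * h
  = pi * 4.7^2 * 8
  = pi * 22.09 * 8
  = 555.18 m^3


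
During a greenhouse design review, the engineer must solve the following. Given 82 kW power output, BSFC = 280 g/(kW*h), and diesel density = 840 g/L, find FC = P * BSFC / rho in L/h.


FC = P * BSFC / rho_fuel
   = 82 * 280 / 840
   = 22960 / 840
   = 27.33 L/h


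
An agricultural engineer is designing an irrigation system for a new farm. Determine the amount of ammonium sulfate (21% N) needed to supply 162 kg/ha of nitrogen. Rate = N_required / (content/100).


Rate = N_required / (N_content / 100)
     = 162 / (21 / 100)
     = 162 / 0.21
     = 771.43 kg/ha


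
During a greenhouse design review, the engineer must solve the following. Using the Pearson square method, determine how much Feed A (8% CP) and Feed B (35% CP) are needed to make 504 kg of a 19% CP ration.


parts_A = CP_b - target = 35 - 19 = 16
parts_B = target - CP_a = 19 - 8 = 11
total_parts = 16 + 11 = 27
Feed A = 504 * 16 / 27 = 298.67 kg
Feed B = 504 * 11 / 27 = 205.33 kg

298.67 kg


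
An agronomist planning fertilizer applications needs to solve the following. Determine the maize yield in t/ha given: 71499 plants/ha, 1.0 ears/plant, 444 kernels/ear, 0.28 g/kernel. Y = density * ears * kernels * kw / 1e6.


Y = density * ears * kernels * kw
  = 71499 * 1.0 * 444 * 0.28 g/ha
  = 8888755.68 g/ha
  = 8888.76 kg/ha = 8.89 t/ha


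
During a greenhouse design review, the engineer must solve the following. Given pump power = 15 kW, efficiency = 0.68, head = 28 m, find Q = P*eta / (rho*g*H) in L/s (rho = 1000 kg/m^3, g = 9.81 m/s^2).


Q = (P * 1000 * eta) / (rho * g * H)
  = (15 * 1000 * 0.68) / (1000 * 9.81 * 28)
  = 10200 / 274680
  = 0.03713 m^3/s = 37.13 L/s


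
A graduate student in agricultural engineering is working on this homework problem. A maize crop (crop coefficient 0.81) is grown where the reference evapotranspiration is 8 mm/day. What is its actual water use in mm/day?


ETc = Kc * ET0
    = 0.81 * 8
    = 6.48 mm/day


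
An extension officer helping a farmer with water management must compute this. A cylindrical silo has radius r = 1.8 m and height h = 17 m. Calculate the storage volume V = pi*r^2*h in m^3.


V = pi * r^2 * h
  = pi * 1.8^2 * 17
  = pi * 3.24 * 17
  = 173.04 m^3


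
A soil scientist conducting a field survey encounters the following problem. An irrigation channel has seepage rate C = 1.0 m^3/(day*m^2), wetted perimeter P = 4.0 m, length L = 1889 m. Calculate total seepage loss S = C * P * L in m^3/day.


S = C * P * L
  = 1.0 * 4.0 * 1889
  = 7556 m^3/day


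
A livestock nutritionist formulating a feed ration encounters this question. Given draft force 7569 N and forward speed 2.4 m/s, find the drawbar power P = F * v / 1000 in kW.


P = F * v / 1000
  = 7569 * 2.4 / 1000
  = 18165.60 / 1000
  = 18.17 kW


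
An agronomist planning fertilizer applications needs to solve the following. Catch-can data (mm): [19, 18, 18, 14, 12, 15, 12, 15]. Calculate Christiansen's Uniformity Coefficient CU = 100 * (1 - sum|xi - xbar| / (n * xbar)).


xbar = 123 / 8 = 15.375
sum|xi - xbar| = 17.750
CU = 100 * (1 - 17.750 / (8 * 15.375))
   = 100 * (1 - 0.1443)
   = 85.57%


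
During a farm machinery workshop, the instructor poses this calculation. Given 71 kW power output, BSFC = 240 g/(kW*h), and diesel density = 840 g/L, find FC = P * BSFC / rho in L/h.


FC = P * BSFC / rho_fuel
   = 71 * 240 / 840
   = 17040 / 840
   = 20.29 L/h


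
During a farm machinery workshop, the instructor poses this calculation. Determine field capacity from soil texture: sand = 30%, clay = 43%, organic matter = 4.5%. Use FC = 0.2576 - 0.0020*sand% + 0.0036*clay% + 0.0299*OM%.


FC = 0.2576 - 0.0020*30 + 0.0036*43 + 0.0299*4.5
   = 0.2576 - 0.0600 + 0.1548 + 0.1346
   = 0.4870


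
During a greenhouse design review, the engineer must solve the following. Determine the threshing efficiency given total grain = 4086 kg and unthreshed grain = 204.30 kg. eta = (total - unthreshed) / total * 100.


eta = (total - unthreshed) / total * 100
    = (4086 - 204.30) / 4086 * 100
    = 3881.70 / 4086 * 100
    = 95%


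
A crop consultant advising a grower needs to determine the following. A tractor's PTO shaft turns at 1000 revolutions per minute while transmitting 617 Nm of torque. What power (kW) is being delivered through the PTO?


P = 2*pi*n*T / 60000
  = 2*pi * 1000 * 617 / 60000
  = 3876725.33 / 60000
  = 64.61 kW


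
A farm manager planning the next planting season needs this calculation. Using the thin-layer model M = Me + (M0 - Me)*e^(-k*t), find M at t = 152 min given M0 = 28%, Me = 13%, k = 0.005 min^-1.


M = Me + (M0 - Me) * e^(-k*t)
  = 13 + (28 - 13) * e^(-0.005*152)
  = 13 + 15 * e^(-0.760)
  = 13 + 15 * 0.46767
  = 13 + 7.0150
  = 20.01%


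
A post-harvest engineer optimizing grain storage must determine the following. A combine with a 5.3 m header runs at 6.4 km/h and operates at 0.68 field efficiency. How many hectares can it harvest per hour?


C = w * v * eta_f / 10
  = 5.3 * 6.4 * 0.68 / 10
  = 23.07 / 10
  = 2.31 ha/h


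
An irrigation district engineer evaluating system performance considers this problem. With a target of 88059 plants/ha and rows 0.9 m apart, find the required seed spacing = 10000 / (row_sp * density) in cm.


spacing = 10000 / (row_sp * density)
        = 10000 / (0.9 * 88059)
        = 10000 / 79253.10
        = 0.12618 m = 12.62 cm


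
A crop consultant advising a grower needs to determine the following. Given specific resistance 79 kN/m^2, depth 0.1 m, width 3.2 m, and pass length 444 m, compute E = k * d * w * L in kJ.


E = k * d * w * L
  = 79 * 0.1 * 3.2 * 444
  = 11224.32 kJ


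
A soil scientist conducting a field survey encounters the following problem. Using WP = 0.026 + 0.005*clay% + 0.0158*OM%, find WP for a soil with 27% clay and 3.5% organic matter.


WP = 0.026 + 0.005*27 + 0.0158*3.5
   = 0.026 + 0.1350 + 0.0553
   = 0.2163


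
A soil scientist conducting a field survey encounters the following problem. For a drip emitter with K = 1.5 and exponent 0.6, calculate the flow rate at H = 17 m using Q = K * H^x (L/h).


Q = K * H^x
  = 1.5 * 17^0.6
  = 1.5 * 5.4736
  = 8.21 L/h


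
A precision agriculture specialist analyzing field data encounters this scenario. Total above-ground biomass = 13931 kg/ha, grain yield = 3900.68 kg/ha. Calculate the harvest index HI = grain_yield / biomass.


HI = grain_yield / biomass
   = 3900.68 / 13931
   = 0.28


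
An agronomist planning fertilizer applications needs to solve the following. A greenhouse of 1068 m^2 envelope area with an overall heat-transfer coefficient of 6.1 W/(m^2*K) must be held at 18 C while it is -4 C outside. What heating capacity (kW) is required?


dT = 18 - (-4) = 22 K
Q = U * A * dT
  = 6.1 * 1068 * 22
  = 143325.60 W = 143.33 kW


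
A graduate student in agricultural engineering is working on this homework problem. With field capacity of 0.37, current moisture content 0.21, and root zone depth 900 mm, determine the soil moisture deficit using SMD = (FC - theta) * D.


SMD = (FC - theta) * D
    = (0.37 - 0.21) * 900
    = 0.160 * 900
    = 144 mm


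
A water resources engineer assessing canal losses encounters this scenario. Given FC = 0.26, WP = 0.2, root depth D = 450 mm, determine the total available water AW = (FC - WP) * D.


AW = (FC - WP) * D
   = (0.26 - 0.2) * 450
   = 0.06 * 450
   = 27 mm


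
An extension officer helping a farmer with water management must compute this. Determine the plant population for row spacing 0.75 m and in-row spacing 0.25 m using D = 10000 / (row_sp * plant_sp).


D = 10000 / (row_sp * plant_sp)
  = 10000 / (0.75 * 0.25)
  = 10000 / 0.1875
  = 53333.33 plants/ha


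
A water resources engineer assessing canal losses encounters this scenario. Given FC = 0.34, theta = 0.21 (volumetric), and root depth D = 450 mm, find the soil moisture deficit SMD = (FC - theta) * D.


SMD = (FC - theta) * D
    = (0.34 - 0.21) * 450
    = 0.130 * 450
    = 58.50 mm


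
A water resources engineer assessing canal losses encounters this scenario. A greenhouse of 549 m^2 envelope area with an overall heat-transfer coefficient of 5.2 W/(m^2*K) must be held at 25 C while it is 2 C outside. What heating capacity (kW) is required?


dT = 25 - (2) = 23 K
Q = U * A * dT
  = 5.2 * 549 * 23
  = 65660.40 W = 65.66 kW


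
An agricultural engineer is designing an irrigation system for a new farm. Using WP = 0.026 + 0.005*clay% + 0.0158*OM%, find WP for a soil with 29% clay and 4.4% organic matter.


WP = 0.026 + 0.005*29 + 0.0158*4.4
   = 0.026 + 0.1450 + 0.0695
   = 0.2405


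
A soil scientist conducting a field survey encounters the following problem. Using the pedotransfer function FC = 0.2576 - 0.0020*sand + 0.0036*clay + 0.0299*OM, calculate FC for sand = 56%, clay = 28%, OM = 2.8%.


FC = 0.2576 - 0.0020*56 + 0.0036*28 + 0.0299*2.8
   = 0.2576 - 0.1120 + 0.1008 + 0.0837
   = 0.3301


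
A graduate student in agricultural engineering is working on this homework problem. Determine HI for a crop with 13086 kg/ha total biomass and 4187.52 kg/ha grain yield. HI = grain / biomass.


HI = grain_yield / biomass
   = 4187.52 / 13086
   = 0.32


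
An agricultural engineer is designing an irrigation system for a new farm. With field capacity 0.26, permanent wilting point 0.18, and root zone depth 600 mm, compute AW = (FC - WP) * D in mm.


AW = (FC - WP) * D
   = (0.26 - 0.18) * 600
   = 0.08 * 600
   = 48 mm


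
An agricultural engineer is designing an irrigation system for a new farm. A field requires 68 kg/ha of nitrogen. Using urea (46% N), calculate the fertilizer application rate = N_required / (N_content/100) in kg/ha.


Rate = N_required / (N_content / 100)
     = 68 / (46 / 100)
     = 68 / 0.46
     = 147.83 kg/ha


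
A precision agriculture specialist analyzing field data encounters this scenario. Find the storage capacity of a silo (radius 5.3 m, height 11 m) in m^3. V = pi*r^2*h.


V = pi * r^2 * h
  = pi * 5.3^2 * 11
  = pi * 28.09 * 11
  = 970.72 m^3


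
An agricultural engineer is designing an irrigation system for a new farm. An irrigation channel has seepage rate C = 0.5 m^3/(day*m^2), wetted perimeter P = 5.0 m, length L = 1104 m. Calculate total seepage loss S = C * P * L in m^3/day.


S = C * P * L
  = 0.5 * 5.0 * 1104
  = 2760 m^3/day


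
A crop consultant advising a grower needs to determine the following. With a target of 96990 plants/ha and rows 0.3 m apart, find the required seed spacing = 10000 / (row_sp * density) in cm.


spacing = 10000 / (row_sp * density)
        = 10000 / (0.3 * 96990)
        = 10000 / 29097
        = 0.34368 m = 34.37 cm


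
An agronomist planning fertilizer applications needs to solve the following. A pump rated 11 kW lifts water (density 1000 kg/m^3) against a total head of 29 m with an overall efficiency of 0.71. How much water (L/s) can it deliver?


Q = (P * 1000 * eta) / (rho * g * H)
  = (11 * 1000 * 0.71) / (1000 * 9.81 * 29)
  = 7810 / 284490
  = 0.02745 m^3/s = 27.45 L/s


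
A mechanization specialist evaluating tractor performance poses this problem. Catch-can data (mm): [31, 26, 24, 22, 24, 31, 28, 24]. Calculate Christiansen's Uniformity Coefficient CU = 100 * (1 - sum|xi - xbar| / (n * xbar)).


xbar = 210 / 8 = 26.250
sum|xi - xbar| = 22.500
CU = 100 * (1 - 22.500 / (8 * 26.250))
   = 100 * (1 - 0.1071)
   = 89.29%


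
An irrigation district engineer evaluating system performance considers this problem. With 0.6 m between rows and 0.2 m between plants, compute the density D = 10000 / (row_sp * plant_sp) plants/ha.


D = 10000 / (row_sp * plant_sp)
  = 10000 / (0.6 * 0.2)
  = 10000 / 0.1200
  = 83333.33 plants/ha


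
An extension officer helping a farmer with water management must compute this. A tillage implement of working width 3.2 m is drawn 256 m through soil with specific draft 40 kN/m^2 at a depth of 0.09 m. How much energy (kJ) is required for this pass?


E = k * d * w * L
  = 40 * 0.09 * 3.2 * 256
  = 2949.12 kJ


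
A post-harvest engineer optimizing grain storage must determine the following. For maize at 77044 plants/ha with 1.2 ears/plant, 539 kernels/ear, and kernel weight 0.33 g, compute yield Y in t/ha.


Y = density * ears * kernels * kw
  = 77044 * 1.2 * 539 * 0.33 g/ha
  = 16444579.54 g/ha
  = 16444.58 kg/ha = 16.44 t/ha


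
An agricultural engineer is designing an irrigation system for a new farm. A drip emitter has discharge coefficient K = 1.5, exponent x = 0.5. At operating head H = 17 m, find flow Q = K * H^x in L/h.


Q = K * H^x
  = 1.5 * 17^0.5
  = 1.5 * 4.1231
  = 6.18 L/h


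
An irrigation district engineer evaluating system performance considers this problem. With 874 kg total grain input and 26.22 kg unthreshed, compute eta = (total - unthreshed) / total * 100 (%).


eta = (total - unthreshed) / total * 100
    = (874 - 26.22) / 874 * 100
    = 847.78 / 874 * 100
    = 97%


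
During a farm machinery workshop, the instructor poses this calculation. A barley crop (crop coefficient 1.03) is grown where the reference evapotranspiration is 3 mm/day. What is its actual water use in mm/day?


ETc = Kc * ET0
    = 1.03 * 3
    = 3.09 mm/day


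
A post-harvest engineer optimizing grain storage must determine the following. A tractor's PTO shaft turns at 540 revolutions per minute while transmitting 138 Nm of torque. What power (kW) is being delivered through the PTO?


P = 2*pi*n*T / 60000
  = 2*pi * 540 * 138 / 60000
  = 468222.97 / 60000
  = 7.80 kW


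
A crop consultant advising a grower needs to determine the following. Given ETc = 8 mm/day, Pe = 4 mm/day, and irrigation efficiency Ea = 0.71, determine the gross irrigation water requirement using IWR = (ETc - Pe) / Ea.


IWR = (ETc - Pe) / Ea
    = (8 - 4) / 0.71
    = 4 / 0.71
    = 5.63 mm/day


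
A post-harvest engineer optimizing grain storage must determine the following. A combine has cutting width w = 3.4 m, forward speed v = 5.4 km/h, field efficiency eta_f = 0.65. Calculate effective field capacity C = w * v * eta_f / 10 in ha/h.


C = w * v * eta_f / 10
  = 3.4 * 5.4 * 0.65 / 10
  = 11.93 / 10
  = 1.19 ha/h


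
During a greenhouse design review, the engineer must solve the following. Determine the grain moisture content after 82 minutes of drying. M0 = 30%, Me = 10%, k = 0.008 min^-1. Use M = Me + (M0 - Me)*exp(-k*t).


M = Me + (M0 - Me) * e^(-k*t)
  = 10 + (30 - 10) * e^(-0.008*82)
  = 10 + 20 * e^(-0.656)
  = 10 + 20 * 0.51892
  = 10 + 10.3785
  = 20.38%


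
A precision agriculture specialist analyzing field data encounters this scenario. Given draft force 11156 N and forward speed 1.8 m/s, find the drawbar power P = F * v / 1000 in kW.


P = F * v / 1000
  = 11156 * 1.8 / 1000
  = 20080.80 / 1000
  = 20.08 kW


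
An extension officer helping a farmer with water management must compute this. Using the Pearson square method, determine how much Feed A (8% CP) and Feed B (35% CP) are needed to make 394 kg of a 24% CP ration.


parts_A = CP_b - target = 35 - 24 = 11
parts_B = target - CP_a = 24 - 8 = 16
total_parts = 11 + 16 = 27
Feed A = 394 * 11 / 27 = 160.52 kg
Feed B = 394 * 16 / 27 = 233.48 kg

160.52 kg


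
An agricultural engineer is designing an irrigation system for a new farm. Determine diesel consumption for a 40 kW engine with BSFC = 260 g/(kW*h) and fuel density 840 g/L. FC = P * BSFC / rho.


FC = P * BSFC / rho_fuel
   = 40 * 260 / 840
   = 10400 / 840
   = 12.38 L/h


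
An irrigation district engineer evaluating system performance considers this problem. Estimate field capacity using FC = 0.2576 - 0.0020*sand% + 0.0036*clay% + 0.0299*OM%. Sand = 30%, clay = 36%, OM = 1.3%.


FC = 0.2576 - 0.0020*30 + 0.0036*36 + 0.0299*1.3
   = 0.2576 - 0.0600 + 0.1296 + 0.0389
   = 0.3661


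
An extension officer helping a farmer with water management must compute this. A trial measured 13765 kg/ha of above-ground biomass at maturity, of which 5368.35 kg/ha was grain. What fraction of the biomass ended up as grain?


HI = grain_yield / biomass
   = 5368.35 / 13765
   = 0.39


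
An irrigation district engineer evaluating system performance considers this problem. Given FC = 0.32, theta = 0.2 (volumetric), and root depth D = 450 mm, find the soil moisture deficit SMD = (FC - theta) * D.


SMD = (FC - theta) * D
    = (0.32 - 0.2) * 450
    = 0.120 * 450
    = 54 mm


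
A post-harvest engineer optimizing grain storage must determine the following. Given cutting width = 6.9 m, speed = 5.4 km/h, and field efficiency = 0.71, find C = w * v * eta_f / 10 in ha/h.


C = w * v * eta_f / 10
  = 6.9 * 5.4 * 0.71 / 10
  = 26.45 / 10
  = 2.65 ha/h


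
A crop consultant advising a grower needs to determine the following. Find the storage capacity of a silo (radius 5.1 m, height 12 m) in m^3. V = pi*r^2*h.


V = pi * r^2 * h
  = pi * 5.1^2 * 12
  = pi * 26.01 * 12
  = 980.55 m^3


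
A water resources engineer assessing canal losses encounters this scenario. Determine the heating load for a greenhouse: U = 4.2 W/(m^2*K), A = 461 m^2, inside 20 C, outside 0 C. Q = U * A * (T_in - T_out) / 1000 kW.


dT = 20 - (0) = 20 K
Q = U * A * dT
  = 4.2 * 461 * 20
  = 38724 W = 38.72 kW


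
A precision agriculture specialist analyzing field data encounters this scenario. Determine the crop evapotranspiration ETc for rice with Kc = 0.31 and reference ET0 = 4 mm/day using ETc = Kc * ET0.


ETc = Kc * ET0
    = 0.31 * 4
    = 1.24 mm/day


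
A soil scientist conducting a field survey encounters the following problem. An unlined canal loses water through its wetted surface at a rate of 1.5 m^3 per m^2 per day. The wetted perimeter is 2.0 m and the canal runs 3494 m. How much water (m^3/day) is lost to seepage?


S = C * P * L
  = 1.5 * 2.0 * 3494
  = 10482 m^3/day


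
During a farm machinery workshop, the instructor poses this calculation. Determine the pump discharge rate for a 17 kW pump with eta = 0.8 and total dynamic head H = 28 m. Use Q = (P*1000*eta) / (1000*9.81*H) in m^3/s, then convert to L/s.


Q = (P * 1000 * eta) / (rho * g * H)
  = (17 * 1000 * 0.8) / (1000 * 9.81 * 28)
  = 13600 / 274680
  = 0.04951 m^3/s = 49.51 L/s


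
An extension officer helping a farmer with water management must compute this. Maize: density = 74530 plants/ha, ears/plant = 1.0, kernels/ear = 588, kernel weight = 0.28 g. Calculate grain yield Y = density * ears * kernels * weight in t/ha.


Y = density * ears * kernels * kw
  = 74530 * 1.0 * 588 * 0.28 g/ha
  = 12270619.20 g/ha
  = 12270.62 kg/ha = 12.27 t/ha


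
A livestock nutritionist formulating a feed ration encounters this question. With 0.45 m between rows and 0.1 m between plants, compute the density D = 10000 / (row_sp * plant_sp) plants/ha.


D = 10000 / (row_sp * plant_sp)
  = 10000 / (0.45 * 0.1)
  = 10000 / 0.0450
  = 222222.22 plants/ha


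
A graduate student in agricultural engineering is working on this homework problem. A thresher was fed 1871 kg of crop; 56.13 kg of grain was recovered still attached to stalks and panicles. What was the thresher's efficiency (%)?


eta = (total - unthreshed) / total * 100
    = (1871 - 56.13) / 1871 * 100
    = 1814.87 / 1871 * 100
    = 97%


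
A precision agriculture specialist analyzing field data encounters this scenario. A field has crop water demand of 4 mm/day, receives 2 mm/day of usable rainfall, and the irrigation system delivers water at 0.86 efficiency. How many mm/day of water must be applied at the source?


IWR = (ETc - Pe) / Ea
    = (4 - 2) / 0.86
    = 2 / 0.86
    = 2.33 mm/day
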